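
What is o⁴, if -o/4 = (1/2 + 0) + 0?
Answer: 16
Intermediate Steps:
o = -2 (o = -4*((1/2 + 0) + 0) = -4*((½ + 0) + 0) = -4*(½ + 0) = -4*½ = -2)
o⁴ = (-2)⁴ = 16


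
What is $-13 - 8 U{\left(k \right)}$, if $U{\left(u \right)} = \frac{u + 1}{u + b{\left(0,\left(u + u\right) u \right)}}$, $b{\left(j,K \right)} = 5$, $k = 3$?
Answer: $-17$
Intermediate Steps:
$U{\left(u \right)} = \frac{1 + u}{5 + u}$ ($U{\left(u \right)} = \frac{u + 1}{u + 5} = \frac{1 + u}{5 + u}$)
$-13 - 8 U{\left(k \right)} = -13 - 8 \frac{1 + 3}{5 + 3} = -13 - 8 \cdot \frac{1}{8} \cdot 4 = -13 - 4 = -17$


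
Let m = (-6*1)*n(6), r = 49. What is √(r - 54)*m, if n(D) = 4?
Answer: -24*I*√5 ≈ -53.666*I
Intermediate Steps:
m = -24 (m = -6*1*4 = -6*4 = -24)
√(r - 54)*m = √(49 - 54)*(-24) = √(-5)*(-24) = (I*√5)*(-24) = -24*I*√5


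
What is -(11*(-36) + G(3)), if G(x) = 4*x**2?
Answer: 360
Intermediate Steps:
-(11*(-36) + G(3)) = -(11*(-36) + 4*3**2) = -(-396 + 4*9) = -(-396 + 36) = -1*(-360) = 360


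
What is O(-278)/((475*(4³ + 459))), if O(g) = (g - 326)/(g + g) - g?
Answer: 38793/34531075 ≈ 0.0011234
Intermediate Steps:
O(g) = -g + (-326 + g)/(2*g) (O(g) = (-326 + g)/((2*g)) - g = (-326 + g)*(1/(2*g)) - g = (-326 + g)/(2*g) - g = -g + (-326 + g)/(2*g))
O(-278)/((475*(4³ + 459))) = (½ - 1*(-278) - 163/(-278))/((475*(4³ + 459))) = (½ + 278 - 163*(-1/278))/((475*(64 + 459))) = (½ + 278 + 163/278)/((475*523)) = (38793/139)/248425 = (38793/139)*(1/248425) = 38793/34531075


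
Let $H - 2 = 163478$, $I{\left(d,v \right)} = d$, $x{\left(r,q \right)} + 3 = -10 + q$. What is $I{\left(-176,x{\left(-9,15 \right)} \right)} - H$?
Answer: $-163656$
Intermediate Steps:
$x{\left(r,q \right)} = -13 + q$ ($x{\left(r,q \right)} = -3 + \left(-10 + q\right) = -13 + q$)
$H = 163480$ ($H = 2 + 163478 = 163480$)
$I{\left(-176,x{\left(-9,15 \right)} \right)} - H = -176 - 163480 = -163656$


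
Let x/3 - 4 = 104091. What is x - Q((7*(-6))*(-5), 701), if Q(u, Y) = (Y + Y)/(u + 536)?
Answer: 116481604/373 ≈ 3.1228e+5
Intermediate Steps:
Q(u, Y) = 2*Y/(536 + u) (Q(u, Y) = (2*Y)/(536 + u) = 2*Y/(536 + u))
x = 312285 (x = 12 + 3*104091 = 12 + 312273 = 312285)
x - Q((7*(-6))*(-5), 701) = 312285 - 2*701/(536 + (7*(-6))*(-5)) = 312285 - 2*701/(536 - 42*(-5)) = 312285 - 2*701/(536 + 210) = 312285 - 2*701/746 = 312285 - 1*701/373 = 312285 - 701/373 = 116481604/373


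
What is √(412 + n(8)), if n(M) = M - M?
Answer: 2*√103 ≈ 20.298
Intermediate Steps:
n(M) = 0
√(412 + n(8)) = √(412 + 0) = √412 = 2*√103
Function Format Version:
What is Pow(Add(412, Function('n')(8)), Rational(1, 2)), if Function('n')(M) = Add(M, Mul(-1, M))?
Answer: Mul(2, Pow(103, Rational(1, 2))) ≈ 20.298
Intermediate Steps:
Function('n')(M) = 0
Pow(Add(412, Function('n')(8)), Rational(1, 2)) = Pow(Add(412, 0), Rational(1, 2)) = Pow(412, Rational(1, 2)) = Mul(2, Pow(103, Rational(1, 2)))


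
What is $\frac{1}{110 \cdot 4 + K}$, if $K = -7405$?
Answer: $- \frac{1}{6965} \approx -0.00014358$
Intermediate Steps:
$\frac{1}{110 \cdot 4 + K} = \frac{1}{110 \cdot 4 - 7405} = \frac{1}{440 - 7405} = \frac{1}{-6965} = - \frac{1}{6965}$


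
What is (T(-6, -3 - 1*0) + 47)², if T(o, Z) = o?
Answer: 1681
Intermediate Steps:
(T(-6, -3 - 1*0) + 47)² = (-6 + 47)² = 41² = 1681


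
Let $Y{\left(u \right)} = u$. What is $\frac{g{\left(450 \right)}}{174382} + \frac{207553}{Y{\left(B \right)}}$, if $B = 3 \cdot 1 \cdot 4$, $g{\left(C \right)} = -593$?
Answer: $\frac{18096750065}{1046292} \approx 17296.0$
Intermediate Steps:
$B = 12$ ($B = 3 \cdot 4 = 12$)
$\frac{g{\left(450 \right)}}{174382} + \frac{207553}{Y{\left(B \right)}} = - \frac{593}{174382} + \frac{207553}{12} = \frac{18096750065}{1046292}$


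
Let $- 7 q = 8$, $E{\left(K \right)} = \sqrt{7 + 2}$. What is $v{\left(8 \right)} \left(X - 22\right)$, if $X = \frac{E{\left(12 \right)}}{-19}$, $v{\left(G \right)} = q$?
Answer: $\frac{3368}{133} \approx 25.323$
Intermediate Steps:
$E{\left(K \right)} = 3$ ($E{\left(K \right)} = \sqrt{9} = 3$)
$q = - \frac{8}{7}$ ($q = \left(- \frac{1}{7}\right) 8 = - \frac{8}{7} \approx -1.1429$)
$v{\left(G \right)} = - \frac{8}{7}$
$X = - \frac{3}{19}$ ($X = \frac{3}{-19} = 3 \left(- \frac{1}{19}\right) = - \frac{3}{19} \approx -0.15789$)
$v{\left(8 \right)} \left(X - 22\right) = - \frac{8 \left(- \frac{3}{19} - 22\right)}{7} = \left(- \frac{8}{7}\right) \left(- \frac{421}{19}\right) = \frac{3368}{133}$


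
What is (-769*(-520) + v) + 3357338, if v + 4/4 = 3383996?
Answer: 7141213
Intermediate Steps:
v = 3383995 (v = -1 + 3383996 = 3383995)
(-769*(-520) + v) + 3357338 = (-769*(-520) + 3383995) + 3357338 = (399880 + 3383995) + 3357338 = 3783875 + 3357338 = 7141213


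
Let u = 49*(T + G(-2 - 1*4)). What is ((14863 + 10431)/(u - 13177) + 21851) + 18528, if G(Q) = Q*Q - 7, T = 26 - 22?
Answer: 233377973/5780 ≈ 40377.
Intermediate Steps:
T = 4
G(Q) = -7 + Q**2 (G(Q) = Q**2 - 7 = -7 + Q**2)
u = 1617 (u = 49*(4 + (-7 + (-2 - 1*4)**2)) = 49*(4 + (-7 + (-2 - 4)**2)) = 49*(4 + (-7 + (-6)**2)) = 49*(4 + (-7 + 36)) = 49*(4 + 29) = 49*33 = 1617)
((14863 + 10431)/(u - 13177) + 21851) + 18528 = ((14863 + 10431)/(1617 - 13177) + 21851) + 18528 = (25294/(-11560) + 21851) + 18528 = (25294*(-1/11560) + 21851) + 18528 = (-12647/5780 + 21851) + 18528 = 126286133/5780 + 18528 = 233377973/5780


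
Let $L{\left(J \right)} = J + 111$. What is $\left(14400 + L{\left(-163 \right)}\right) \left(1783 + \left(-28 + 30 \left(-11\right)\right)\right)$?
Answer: $20445900$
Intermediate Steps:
$L{\left(J \right)} = 111 + J$
$\left(14400 + L{\left(-163 \right)}\right) \left(1783 + \left(-28 + 30 \left(-11\right)\right)\right) = \left(14400 + \left(111 - 163\right)\right) \left(1783 + \left(-28 + 30 \left(-11\right)\right)\right) = \left(14400 - 52\right) \left(1783 - 358\right) = 14348 \left(1783 - 358\right) = 14348 \cdot 1425 = 20445900$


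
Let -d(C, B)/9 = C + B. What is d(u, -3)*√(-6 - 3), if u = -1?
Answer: 108*I ≈ 108.0*I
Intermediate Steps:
d(C, B) = -9*B - 9*C (d(C, B) = -9*(C + B) = -9*(B + C) = -9*B - 9*C)
d(u, -3)*√(-6 - 3) = (-9*(-3) - 9*(-1))*√(-6 - 3) = (27 + 9)*√(-9) = 36*(3*I) = 108*I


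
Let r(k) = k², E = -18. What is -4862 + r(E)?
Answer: -4538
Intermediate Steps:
-4862 + r(E) = -4862 + (-18)² = -4862 + 324 = -4538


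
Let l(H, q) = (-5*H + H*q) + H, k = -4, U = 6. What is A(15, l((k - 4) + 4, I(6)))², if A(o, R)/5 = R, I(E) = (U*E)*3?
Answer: 4326400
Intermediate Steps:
I(E) = 18*E (I(E) = (6*E)*3 = 18*E)
l(H, q) = -4*H + H*q
A(o, R) = 5*R
A(15, l((k - 4) + 4, I(6)))² = (5*(((-4 - 4) + 4)*(-4 + 18*6)))² = (5*((-8 + 4)*(-4 + 108)))² = (5*(-4*104))² = (5*(-416))² = (-2080)² = 4326400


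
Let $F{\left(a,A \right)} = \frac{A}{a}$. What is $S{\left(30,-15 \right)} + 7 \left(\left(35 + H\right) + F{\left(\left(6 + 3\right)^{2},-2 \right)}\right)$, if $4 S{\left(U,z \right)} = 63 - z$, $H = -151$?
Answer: $- \frac{128413}{162} \approx -792.67$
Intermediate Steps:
$S{\left(U,z \right)} = \frac{63}{4} - \frac{z}{4}$ ($S{\left(U,z \right)} = \frac{63 - z}{4} = \frac{63}{4} - \frac{z}{4}$)
$S{\left(30,-15 \right)} + 7 \left(\left(35 + H\right) + F{\left(\left(6 + 3\right)^{2},-2 \right)}\right) = \left(\frac{63}{4} - - \frac{15}{4}\right) + 7 \left(\left(35 - 151\right) - \frac{2}{\left(6 + 3\right)^{2}}\right) = \left(\frac{63}{4} + \frac{15}{4}\right) + 7 \left(-116 - \frac{2}{9^{2}}\right) = \frac{39}{2} + 7 \left(-116 - \frac{2}{81}\right) = \frac{39}{2} + 7 \left(- \frac{9398}{81}\right) = \frac{39}{2} - \frac{65786}{81} = - \frac{128413}{162}$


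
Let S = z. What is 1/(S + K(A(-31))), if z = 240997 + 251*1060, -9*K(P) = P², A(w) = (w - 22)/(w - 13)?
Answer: 17424/8834958359 ≈ 1.9722e-6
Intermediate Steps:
A(w) = (-22 + w)/(-13 + w)
K(P) = -P²/9
z = 507057 (z = 240997 + 266060 = 507057)
S = 507057
1/(S + K(A(-31))) = 1/(507057 - (-22 - 31)²/(-13 - 31)²/9) = 1/(507057 - (-53/(-44))²/9) = 1/(507057 - (-1/44*(-53))²/9) = 1/(507057 - (53/44)²/9) = 1/(507057 - ⅑*2809/1936) = 1/(507057 - 2809/17424) = 1/(8834958359/17424) = 17424/8834958359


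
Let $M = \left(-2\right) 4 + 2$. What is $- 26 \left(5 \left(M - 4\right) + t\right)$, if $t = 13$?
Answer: $962$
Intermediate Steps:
$M = -6$ ($M = -8 + 2 = -6$)
$- 26 \left(5 \left(M - 4\right) + t\right) = - 26 \left(5 \left(-6 - 4\right) + 13\right) = - 26 \left(5 \left(-10\right) + 13\right) = - 26 \left(-50 + 13\right) = \left(-26\right) \left(-37\right) = 962$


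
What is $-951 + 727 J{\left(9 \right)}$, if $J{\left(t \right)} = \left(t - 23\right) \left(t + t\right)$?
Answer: $-184155$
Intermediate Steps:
$J{\left(t \right)} = 2 t \left(-23 + t\right)$ ($J{\left(t \right)} = \left(-23 + t\right) 2 t = 2 t \left(-23 + t\right)$)
$-951 + 727 J{\left(9 \right)} = -951 + 727 \cdot 2 \cdot 9 \left(-23 + 9\right) = -951 + 727 \cdot 2 \cdot 9 \left(-14\right) = -951 + 727 \left(-252\right) = -951 - 183204 = -184155$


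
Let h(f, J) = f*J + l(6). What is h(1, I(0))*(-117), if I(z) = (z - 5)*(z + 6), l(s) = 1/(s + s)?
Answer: 14001/4 ≈ 3500.3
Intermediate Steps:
l(s) = 1/(2*s)
I(z) = (-5 + z)*(6 + z)
h(f, J) = 1/12 + J*f (h(f, J) = f*J + (½)/6 = J*f + (½)*(⅙) = J*f + 1/12 = 1/12 + J*f)
h(1, I(0))*(-117) = (1/12 + (-30 + 0 + 0²)*1)*(-117) = (1/12 + (-30 + 0 + 0)*1)*(-117) = (1/12 - 30*1)*(-117) = (1/12 - 30)*(-117) = -359/12*(-117) = 14001/4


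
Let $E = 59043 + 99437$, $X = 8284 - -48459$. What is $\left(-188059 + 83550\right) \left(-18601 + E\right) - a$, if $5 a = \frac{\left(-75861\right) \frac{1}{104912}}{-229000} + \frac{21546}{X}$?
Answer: $- \frac{99643542084944307541108723}{6816209750320000} \approx -1.4619 \cdot 10^{10}$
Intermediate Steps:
$X = 56743$ ($X = 8284 + 48459 = 56743$)
$E = 158480$
$a = \frac{517643679588723}{6816209750320000}$ ($a = \frac{\frac{\left(-75861\right) \frac{1}{104912}}{-229000} + \frac{21546}{56743}}{5} = \frac{\left(-75861\right) \frac{1}{104912} \left(- \frac{1}{229000}\right) + 21546 \cdot \frac{1}{56743}}{5} = \frac{\left(- \frac{75861}{104912}\right) \left(- \frac{1}{229000}\right) + \frac{21546}{56743}}{5} = \frac{\frac{75861}{24024848000} + \frac{21546}{56743}}{5} = \frac{1}{5} \cdot \frac{517643679588723}{1363241950064000} = \frac{517643679588723}{6816209750320000} \approx 0.075943$)
$\left(-188059 + 83550\right) \left(-18601 + E\right) - a = \left(-188059 + 83550\right) \left(-18601 + 158480\right) - \frac{517643679588723}{6816209750320000} = \left(-104509\right) 139879 - \frac{517643679588723}{6816209750320000} = -14618614411 - \frac{517643679588723}{6816209750320000} = - \frac{99643542084944307541108723}{6816209750320000}$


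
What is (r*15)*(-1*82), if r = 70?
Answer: -86100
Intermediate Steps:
(r*15)*(-1*82) = (70*15)*(-1*82) = 1050*(-82) = -86100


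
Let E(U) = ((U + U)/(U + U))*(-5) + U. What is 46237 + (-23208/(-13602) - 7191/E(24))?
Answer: 1975337796/43073 ≈ 45860.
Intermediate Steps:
E(U) = -5 + U (E(U) = ((2*U)/((2*U)))*(-5) + U = ((2*U)*(1/(2*U)))*(-5) + U = 1*(-5) + U = -5 + U)
46237 + (-23208/(-13602) - 7191/E(24)) = 46237 + (-23208/(-13602) - 7191/(-5 + 24)) = 46237 + (-23208*(-1/13602) - 7191/19) = 46237 + (3868/2267 - 7191*1/19) = 46237 + (3868/2267 - 7191/19) = 46237 - 16228505/43073 = 1975337796/43073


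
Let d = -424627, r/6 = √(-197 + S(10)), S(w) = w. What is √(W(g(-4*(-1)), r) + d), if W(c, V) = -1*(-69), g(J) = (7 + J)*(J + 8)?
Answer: I*√424558 ≈ 651.58*I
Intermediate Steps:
g(J) = (7 + J)*(8 + J)
r = 6*I*√187 (r = 6*√(-197 + 10) = 6*√(-187) = 6*(I*√187) = 6*I*√187 ≈ 82.049*I)
W(c, V) = 69
√(W(g(-4*(-1)), r) + d) = √(69 - 424627) = √(-424558) = I*√424558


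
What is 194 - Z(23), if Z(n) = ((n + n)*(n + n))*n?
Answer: -48474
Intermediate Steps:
Z(n) = 4*n³ (Z(n) = ((2*n)*(2*n))*n = (4*n²)*n = 4*n³)
194 - Z(23) = 194 - 4*23³ = 194 - 4*12167 = 194 - 1*48668 = 194 - 48668 = -48474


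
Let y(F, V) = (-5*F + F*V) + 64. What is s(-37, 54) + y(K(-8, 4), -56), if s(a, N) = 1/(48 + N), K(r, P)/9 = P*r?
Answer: 1798465/102 ≈ 17632.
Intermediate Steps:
K(r, P) = 9*P*r (K(r, P) = 9*(P*r) = 9*P*r)
y(F, V) = 64 - 5*F + F*V
s(-37, 54) + y(K(-8, 4), -56) = 1/(48 + 54) + (64 - 45*4*(-8) + (9*4*(-8))*(-56)) = 1/102 + (64 - 5*(-288) - 288*(-56)) = 1/102 + (64 + 1440 + 16128) = 1/102 + 17632 = 1798465/102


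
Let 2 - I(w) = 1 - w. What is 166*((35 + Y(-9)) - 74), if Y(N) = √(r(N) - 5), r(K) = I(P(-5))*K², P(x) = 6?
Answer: -6474 + 166*√562 ≈ -2538.7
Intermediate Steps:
I(w) = 1 + w (I(w) = 2 - (1 - w) = 2 + (-1 + w) = 1 + w)
r(K) = 7*K² (r(K) = (1 + 6)*K² = 7*K²)
Y(N) = √(-5 + 7*N²) (Y(N) = √(7*N² - 5) = √(-5 + 7*N²))
166*((35 + Y(-9)) - 74) = 166*((35 + √(-5 + 7*(-9)²)) - 74) = 166*((35 + √(-5 + 7*81)) - 74) = 166*((35 + √(-5 + 567)) - 74) = 166*((35 + √562) - 74) = 166*(-39 + √562) = -6474 + 166*√562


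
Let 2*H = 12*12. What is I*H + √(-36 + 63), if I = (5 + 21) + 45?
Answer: 5112 + 3*√3 ≈ 5117.2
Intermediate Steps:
H = 72 (H = (12*12)/2 = (½)*144 = 72)
I = 71 (I = 26 + 45 = 71)
I*H + √(-36 + 63) = 71*72 + √(-36 + 63) = 5112 + √27 = 5112 + 3*√3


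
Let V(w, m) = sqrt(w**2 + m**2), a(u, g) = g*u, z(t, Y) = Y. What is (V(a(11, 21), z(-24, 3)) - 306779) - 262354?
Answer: -569133 + 3*sqrt(5930) ≈ -5.6890e+5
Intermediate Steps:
V(w, m) = sqrt(m**2 + w**2)
(V(a(11, 21), z(-24, 3)) - 306779) - 262354 = (sqrt(3**2 + (21*11)**2) - 306779) - 262354 = (sqrt(9 + 231**2) - 306779) - 262354 = (sqrt(9 + 53361) - 306779) - 262354 = (sqrt(53370) - 306779) - 262354 = (3*sqrt(5930) - 306779) - 262354 = (-306779 + 3*sqrt(5930)) - 262354 = -569133 + 3*sqrt(5930)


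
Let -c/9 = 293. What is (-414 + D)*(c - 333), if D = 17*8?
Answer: 825660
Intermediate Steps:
c = -2637 (c = -9*293 = -2637)
D = 136
(-414 + D)*(c - 333) = (-414 + 136)*(-2637 - 333) = -278*(-2970) = 825660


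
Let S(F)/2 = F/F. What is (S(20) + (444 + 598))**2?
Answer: 1089936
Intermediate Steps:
S(F) = 2 (S(F) = 2*(F/F) = 2*1 = 2)
(S(20) + (444 + 598))**2 = (2 + (444 + 598))**2 = (2 + 1042)**2 = 1044**2 = 1089936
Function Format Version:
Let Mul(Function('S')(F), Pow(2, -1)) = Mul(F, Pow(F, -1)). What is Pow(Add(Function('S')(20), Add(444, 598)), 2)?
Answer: 1089936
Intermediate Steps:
Function('S')(F) = 2 (Function('S')(F) = Mul(2, Mul(F, Pow(F, -1))) = Mul(2, 1) = 2)
Pow(Add(Function('S')(20), Add(444, 598)), 2) = Pow(Add(2, Add(444, 598)), 2) = Pow(Add(2, 1042), 2) = Pow(1044, 2) = 1089936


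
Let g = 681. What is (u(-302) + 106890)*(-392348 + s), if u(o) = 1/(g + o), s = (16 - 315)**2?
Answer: -12272780133517/379 ≈ -3.2382e+10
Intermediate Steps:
s = 89401 (s = (-299)**2 = 89401)
u(o) = 1/(681 + o)
(u(-302) + 106890)*(-392348 + s) = (1/(681 - 302) + 106890)*(-392348 + 89401) = (1/379 + 106890)*(-302947) = (40511311/379)*(-302947) = -12272780133517/379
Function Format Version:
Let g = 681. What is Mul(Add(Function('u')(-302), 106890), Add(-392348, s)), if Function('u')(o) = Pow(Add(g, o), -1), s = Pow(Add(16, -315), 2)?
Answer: Rational(-12272780133517, 379) ≈ -3.2382e+10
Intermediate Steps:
s = 89401 (s = Pow(-299, 2) = 89401)
Function('u')(o) = Pow(Add(681, o), -1)
Mul(Add(Function('u')(-302), 106890), Add(-392348, s)) = Mul(Add(Pow(Add(681, -302), -1), 106890), Add(-392348, 89401)) = Mul(Add(Pow(379, -1), 106890), -302947) = Mul(Add(Rational(1, 379), 106890), -302947) = Mul(Rational(40511311, 379), -302947) = Rational(-12272780133517, 379)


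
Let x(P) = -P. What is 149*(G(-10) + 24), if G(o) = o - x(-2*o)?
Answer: 5066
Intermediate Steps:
G(o) = -o (G(o) = o - (-1)*(-2*o) = o - 2*o = -o)
149*(G(-10) + 24) = 149*(-1*(-10) + 24) = 149*(10 + 24) = 149*34 = 5066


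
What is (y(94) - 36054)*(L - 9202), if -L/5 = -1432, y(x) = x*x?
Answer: 55579156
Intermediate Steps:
y(x) = x**2
L = 7160 (L = -5*(-1432) = 7160)
(y(94) - 36054)*(L - 9202) = (94**2 - 36054)*(7160 - 9202) = (8836 - 36054)*(-2042) = -27218*(-2042) = 55579156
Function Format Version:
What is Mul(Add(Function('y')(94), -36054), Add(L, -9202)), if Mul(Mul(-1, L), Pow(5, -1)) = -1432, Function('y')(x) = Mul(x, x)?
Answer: 55579156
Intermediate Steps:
Function('y')(x) = Pow(x, 2)
L = 7160 (L = Mul(-5, -1432) = 7160)
Mul(Add(Function('y')(94), -36054), Add(L, -9202)) = Mul(Add(Pow(94, 2), -36054), Add(7160, -9202)) = Mul(Add(8836, -36054), -2042) = Mul(-27218, -2042) = 55579156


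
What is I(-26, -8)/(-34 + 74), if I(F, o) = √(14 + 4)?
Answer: 3*√2/40 ≈ 0.10607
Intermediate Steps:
I(F, o) = 3*√2 (I(F, o) = √18 = 3*√2)
I(-26, -8)/(-34 + 74) = (3*√2)/(-34 + 74) = (3*√2)/40 = 3*√2/40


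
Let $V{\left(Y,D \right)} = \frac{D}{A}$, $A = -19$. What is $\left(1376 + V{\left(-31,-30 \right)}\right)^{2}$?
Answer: $\frac{685078276}{361} \approx 1.8977 \cdot 10^{6}$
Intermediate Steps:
$V{\left(Y,D \right)} = - \frac{D}{19}$ ($V{\left(Y,D \right)} = \frac{D}{-19} = D \left(- \frac{1}{19}\right) = - \frac{D}{19}$)
$\left(1376 + V{\left(-31,-30 \right)}\right)^{2} = \left(1376 - - \frac{30}{19}\right)^{2} = \left(1376 + \frac{30}{19}\right)^{2} = \left(\frac{26174}{19}\right)^{2} = \frac{685078276}{361}$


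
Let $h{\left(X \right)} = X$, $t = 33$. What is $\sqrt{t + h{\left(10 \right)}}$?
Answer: $\sqrt{43} \approx 6.5574$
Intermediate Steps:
$\sqrt{t + h{\left(10 \right)}} = \sqrt{33 + 10} = \sqrt{43}$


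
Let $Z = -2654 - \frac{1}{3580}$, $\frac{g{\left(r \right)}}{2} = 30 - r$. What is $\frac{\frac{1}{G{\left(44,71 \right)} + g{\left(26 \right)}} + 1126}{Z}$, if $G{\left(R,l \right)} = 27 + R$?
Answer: $- \frac{318458900}{750604359} \approx -0.42427$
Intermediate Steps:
$g{\left(r \right)} = 60 - 2 r$ ($g{\left(r \right)} = 2 \left(30 - r\right) = 60 - 2 r$)
$Z = - \frac{9501321}{3580}$ ($Z = -2654 - \frac{1}{3580} = - \frac{9501321}{3580} \approx -2654.0$)
$\frac{\frac{1}{G{\left(44,71 \right)} + g{\left(26 \right)}} + 1126}{Z} = \frac{\frac{1}{\left(27 + 44\right) + \left(60 - 52\right)} + 1126}{- \frac{9501321}{3580}} = \left(\frac{1}{71 + \left(60 - 52\right)} + 1126\right) \left(- \frac{3580}{9501321}\right) = \left(\frac{1}{71 + 8} + 1126\right) \left(- \frac{3580}{9501321}\right) = \left(\frac{1}{79} + 1126\right) \left(- \frac{3580}{9501321}\right) = \frac{88955}{79} \left(- \frac{3580}{9501321}\right) = - \frac{318458900}{750604359}$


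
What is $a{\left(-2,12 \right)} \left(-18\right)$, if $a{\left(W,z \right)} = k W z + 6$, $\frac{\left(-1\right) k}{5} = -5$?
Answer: $10692$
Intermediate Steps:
$k = 25$ ($k = \left(-5\right) \left(-5\right) = 25$)
$a{\left(W,z \right)} = 6 + 25 W z$ ($a{\left(W,z \right)} = 25 W z + 6 = 6 + 25 W z$)
$a{\left(-2,12 \right)} \left(-18\right) = \left(6 + 25 \left(-2\right) 12\right) \left(-18\right) = \left(6 - 600\right) \left(-18\right) = \left(-594\right) \left(-18\right) = 10692$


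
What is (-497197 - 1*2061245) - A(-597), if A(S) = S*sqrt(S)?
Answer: -2558442 + 597*I*sqrt(597) ≈ -2.5584e+6 + 14587.0*I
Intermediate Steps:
A(S) = S**(3/2)
(-497197 - 1*2061245) - A(-597) = (-497197 - 1*2061245) - (-597)**(3/2) = (-497197 - 2061245) - (-597)*I*sqrt(597) = -2558442 + 597*I*sqrt(597)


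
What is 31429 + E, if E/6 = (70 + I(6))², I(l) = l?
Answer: 66085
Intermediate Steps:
E = 34656 (E = 6*(70 + 6)² = 6*76² = 6*5776 = 34656)
31429 + E = 31429 + 34656 = 66085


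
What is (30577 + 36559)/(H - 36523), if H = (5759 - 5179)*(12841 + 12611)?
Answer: 67136/14725637 ≈ 0.0045591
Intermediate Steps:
H = 14762160 (H = 580*25452 = 14762160)
(30577 + 36559)/(H - 36523) = (30577 + 36559)/(14762160 - 36523) = 67136/14725637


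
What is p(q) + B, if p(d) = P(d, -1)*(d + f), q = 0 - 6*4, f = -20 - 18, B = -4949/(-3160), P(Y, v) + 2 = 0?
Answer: 396789/3160 ≈ 125.57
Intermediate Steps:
P(Y, v) = -2 (P(Y, v) = -2 + 0 = -2)
B = 4949/3160 (B = -4949*(-1/3160) = 4949/3160 ≈ 1.5661)
f = -38
q = -24 (q = 0 - 1*24 = 0 - 24 = -24)
p(d) = 76 - 2*d (p(d) = -2*(d - 38) = -2*(-38 + d) = 76 - 2*d)
p(q) + B = (76 - 2*(-24)) + 4949/3160 = (76 + 48) + 4949/3160 = 124 + 4949/3160 = 396789/3160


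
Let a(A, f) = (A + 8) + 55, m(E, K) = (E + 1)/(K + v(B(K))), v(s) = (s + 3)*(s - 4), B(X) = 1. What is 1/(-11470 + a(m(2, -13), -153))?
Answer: -25/285178 ≈ -8.7665e-5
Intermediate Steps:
v(s) = (-4 + s)*(3 + s) (v(s) = (3 + s)*(-4 + s) = (-4 + s)*(3 + s))
m(E, K) = (1 + E)/(-12 + K) (m(E, K) = (E + 1)/(K + (-12 + 1² - 1*1)) = (1 + E)/(K + (-12 + 1 - 1)) = (1 + E)/(K - 12) = (1 + E)/(-12 + K))
a(A, f) = 63 + A (a(A, f) = (8 + A) + 55 = 63 + A)
1/(-11470 + a(m(2, -13), -153)) = 1/(-11470 + (63 + (1 + 2)/(-12 - 13))) = 1/(-11470 + (63 + 3/(-25))) = 1/(-11470 + (63 - 1/25*3)) = 1/(-11470 + (63 - 3/25)) = 1/(-11470 + 1572/25) = 1/(-285178/25) = -25/285178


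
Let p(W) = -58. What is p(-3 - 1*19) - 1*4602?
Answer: -4660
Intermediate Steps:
p(-3 - 1*19) - 1*4602 = -58 - 1*4602 = -58 - 4602 = -4660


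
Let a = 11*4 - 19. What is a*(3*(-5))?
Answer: -375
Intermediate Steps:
a = 25 (a = 44 - 19 = 25)
a*(3*(-5)) = 25*(3*(-5)) = 25*(-15) = -375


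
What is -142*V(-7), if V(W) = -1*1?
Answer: 142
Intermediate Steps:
V(W) = -1
-142*V(-7) = -142*(-1) = 142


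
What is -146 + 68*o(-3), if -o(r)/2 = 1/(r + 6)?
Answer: -574/3 ≈ -191.33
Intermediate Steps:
o(r) = -2/(6 + r) (o(r) = -2/(r + 6) = -2/(6 + r))
-146 + 68*o(-3) = -146 + 68*(-2/(6 - 3)) = -146 + 68*(-2/3) = -146 - 136/3 = -574/3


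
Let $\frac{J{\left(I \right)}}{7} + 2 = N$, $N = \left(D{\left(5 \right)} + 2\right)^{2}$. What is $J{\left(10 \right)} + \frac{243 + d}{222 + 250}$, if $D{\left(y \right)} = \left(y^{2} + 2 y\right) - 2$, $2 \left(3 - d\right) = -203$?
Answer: $\frac{8082279}{944} \approx 8561.7$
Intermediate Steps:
$d = \frac{209}{2}$ ($d = 3 - - \frac{203}{2} = 3 + \frac{203}{2} = \frac{209}{2} \approx 104.5$)
$D{\left(y \right)} = -2 + y^{2} + 2 y$
$N = 1225$ ($N = \left(\left(-2 + 5^{2} + 2 \cdot 5\right) + 2\right)^{2} = \left(\left(-2 + 25 + 10\right) + 2\right)^{2} = \left(33 + 2\right)^{2} = 35^{2} = 1225$)
$J{\left(I \right)} = 8561$ ($J{\left(I \right)} = -14 + 7 \cdot 1225 = -14 + 8575 = 8561$)
$J{\left(10 \right)} + \frac{243 + d}{222 + 250} = 8561 + \frac{243 + \frac{209}{2}}{222 + 250} = 8561 + \frac{695}{2 \cdot 472} = 8561 + \frac{695}{2} \cdot \frac{1}{472} = 8561 + \frac{695}{944} = \frac{8082279}{944}$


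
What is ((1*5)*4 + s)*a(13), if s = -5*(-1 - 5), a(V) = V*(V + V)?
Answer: 16900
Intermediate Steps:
a(V) = 2*V² (a(V) = V*(2*V) = 2*V²)
s = 30 (s = -5*(-6) = 30)
((1*5)*4 + s)*a(13) = ((1*5)*4 + 30)*(2*13²) = (5*4 + 30)*(2*169) = (20 + 30)*338 = 50*338 = 16900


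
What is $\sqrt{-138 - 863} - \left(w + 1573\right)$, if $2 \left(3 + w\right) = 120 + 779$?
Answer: $- \frac{4039}{2} + i \sqrt{1001} \approx -2019.5 + 31.639 i$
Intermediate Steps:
$w = \frac{893}{2}$ ($w = -3 + \frac{120 + 779}{2} = -3 + \frac{1}{2} \cdot 899 = -3 + \frac{899}{2} = \frac{893}{2} \approx 446.5$)
$\sqrt{-138 - 863} - \left(w + 1573\right) = \sqrt{-138 - 863} - \left(\frac{893}{2} + 1573\right) = \sqrt{-1001} - \frac{4039}{2} = i \sqrt{1001} - \frac{4039}{2} = - \frac{4039}{2} + i \sqrt{1001}$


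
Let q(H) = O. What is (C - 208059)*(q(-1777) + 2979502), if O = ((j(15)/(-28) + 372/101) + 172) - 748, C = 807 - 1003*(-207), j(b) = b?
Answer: 3108607891101/2828 ≈ 1.0992e+9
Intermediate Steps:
C = 208428 (C = 807 + 207621 = 208428)
O = -1620027/2828 (O = ((15/(-28) + 372/101) + 172) - 748 = ((15*(-1/28) + 372*(1/101)) + 172) - 748 = ((-15/28 + 372/101) + 172) - 748 = (8901/2828 + 172) - 748 = 495317/2828 - 748 = -1620027/2828 ≈ -572.85)
q(H) = -1620027/2828
(C - 208059)*(q(-1777) + 2979502) = (208428 - 208059)*(-1620027/2828 + 2979502) = 369*(8424411629/2828) = 3108607891101/2828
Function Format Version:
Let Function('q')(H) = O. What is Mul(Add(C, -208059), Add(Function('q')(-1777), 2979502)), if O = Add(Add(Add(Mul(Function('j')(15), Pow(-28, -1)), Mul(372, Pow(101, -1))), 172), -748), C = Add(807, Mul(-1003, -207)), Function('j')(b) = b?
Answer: Rational(3108607891101, 2828) ≈ 1.0992e+9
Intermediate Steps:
C = 208428 (C = Add(807, 207621) = 208428)
O = Rational(-1620027, 2828) (O = Add(Add(Add(Mul(15, Pow(-28, -1)), Mul(372, Pow(101, -1))), 172), -748) = Add(Add(Add(Mul(15, Rational(-1, 28)), Mul(372, Rational(1, 101))), 172), -748) = Add(Add(Add(Rational(-15, 28), Rational(372, 101)), 172), -748) = Add(Add(Rational(8901, 2828), 172), -748) = Add(Rational(495317, 2828), -748) = Rational(-1620027, 2828) ≈ -572.85)
Function('q')(H) = Rational(-1620027, 2828)
Mul(Add(C, -208059), Add(Function('q')(-1777), 2979502)) = Mul(Add(208428, -208059), Add(Rational(-1620027, 2828), 2979502)) = Mul(369, Rational(8424411629, 2828)) = Rational(3108607891101, 2828)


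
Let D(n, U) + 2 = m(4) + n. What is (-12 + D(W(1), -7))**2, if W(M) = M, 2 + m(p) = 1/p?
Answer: 3481/16 ≈ 217.56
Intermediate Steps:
m(p) = -2 + 1/p
D(n, U) = -15/4 + n (D(n, U) = -2 + ((-2 + 1/4) + n) = -2 + (-7/4 + n) = -15/4 + n)
(-12 + D(W(1), -7))**2 = (-12 + (-15/4 + 1))**2 = (-12 - 11/4)**2 = (-59/4)**2 = 3481/16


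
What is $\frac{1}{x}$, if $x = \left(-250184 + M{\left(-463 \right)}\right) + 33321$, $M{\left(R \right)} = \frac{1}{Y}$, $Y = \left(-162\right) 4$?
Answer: $- \frac{648}{140527225} \approx -4.6112 \cdot 10^{-6}$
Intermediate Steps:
$Y = -648$
$M{\left(R \right)} = - \frac{1}{648}$ ($M{\left(R \right)} = \frac{1}{-648} = - \frac{1}{648}$)
$x = - \frac{140527225}{648}$ ($x = \left(-250184 - \frac{1}{648}\right) + 33321 = - \frac{162119233}{648} + 33321 = - \frac{140527225}{648} \approx -2.1686 \cdot 10^{5}$)
$\frac{1}{x} = \frac{1}{- \frac{140527225}{648}} = - \frac{648}{140527225}$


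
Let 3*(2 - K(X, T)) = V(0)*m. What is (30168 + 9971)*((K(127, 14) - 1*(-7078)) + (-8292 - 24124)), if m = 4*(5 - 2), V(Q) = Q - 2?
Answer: -1016640592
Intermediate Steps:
V(Q) = -2 + Q
m = 12 (m = 4*3 = 12)
K(X, T) = 10 (K(X, T) = 2 - (-2 + 0)*12/3 = 2 - (-2)*12/3 = 2 - ⅓*(-24) = 2 + 8 = 10)
(30168 + 9971)*((K(127, 14) - 1*(-7078)) + (-8292 - 24124)) = (30168 + 9971)*((10 - 1*(-7078)) + (-8292 - 24124)) = 40139*((10 + 7078) - 32416) = 40139*(7088 - 32416) = 40139*(-25328) = -1016640592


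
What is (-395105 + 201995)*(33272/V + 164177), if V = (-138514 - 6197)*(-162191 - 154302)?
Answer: -484017961596566973910/15266672841 ≈ -3.1704e+10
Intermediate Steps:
V = 45800018523 (V = -144711*(-316493) = 45800018523)
(-395105 + 201995)*(33272/V + 164177) = (-395105 + 201995)*(33272/45800018523 + 164177) = -193110*(33272*(1/45800018523) + 164177) = -193110*(33272/45800018523 + 164177) = -193110*7519309641083843/45800018523 = -484017961596566973910/15266672841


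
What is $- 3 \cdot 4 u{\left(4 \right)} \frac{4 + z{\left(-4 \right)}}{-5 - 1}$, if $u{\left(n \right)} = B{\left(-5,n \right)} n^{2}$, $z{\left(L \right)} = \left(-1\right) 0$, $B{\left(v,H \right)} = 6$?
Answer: $768$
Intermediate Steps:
$z{\left(L \right)} = 0$
$u{\left(n \right)} = 6 n^{2}$
$- 3 \cdot 4 u{\left(4 \right)} \frac{4 + z{\left(-4 \right)}}{-5 - 1} = - 3 \cdot 4 \cdot 6 \cdot 4^{2} \frac{4 + 0}{-5 - 1} = - 3 \cdot 4 \cdot 6 \cdot 16 \frac{4}{-6} = - 3 \cdot 4 \cdot 96 \cdot 4 \left(- \frac{1}{6}\right) = - 3 \cdot 384 \left(- \frac{2}{3}\right) = \left(-3\right) \left(-256\right) = 768$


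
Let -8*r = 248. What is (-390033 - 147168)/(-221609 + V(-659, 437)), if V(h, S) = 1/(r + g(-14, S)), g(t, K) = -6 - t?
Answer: 1765089/728144 ≈ 2.4241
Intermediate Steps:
r = -31 (r = -⅛*248 = -31)
V(h, S) = -1/23 (V(h, S) = 1/(-31 + (-6 - 1*(-14))) = 1/(-31 + (-6 + 14)) = 1/(-31 + 8) = 1/(-23) = -1/23)
(-390033 - 147168)/(-221609 + V(-659, 437)) = (-390033 - 147168)/(-221609 - 1/23) = -537201/(-5097008/23) = -537201*(-23/5097008) = 1765089/728144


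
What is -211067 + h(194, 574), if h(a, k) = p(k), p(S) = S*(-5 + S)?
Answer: 115539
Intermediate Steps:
h(a, k) = k*(-5 + k)
-211067 + h(194, 574) = -211067 + 574*(-5 + 574) = -211067 + 574*569 = -211067 + 326606 = 115539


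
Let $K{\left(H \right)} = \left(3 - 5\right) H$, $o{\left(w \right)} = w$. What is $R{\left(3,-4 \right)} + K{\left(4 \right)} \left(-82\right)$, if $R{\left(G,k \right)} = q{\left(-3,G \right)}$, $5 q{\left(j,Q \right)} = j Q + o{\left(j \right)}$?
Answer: $\frac{3268}{5} \approx 653.6$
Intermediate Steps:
$q{\left(j,Q \right)} = \frac{j}{5} + \frac{Q j}{5}$ ($q{\left(j,Q \right)} = \frac{j Q + j}{5} = \frac{Q j + j}{5} = \frac{j + Q j}{5} = \frac{j}{5} + \frac{Q j}{5}$)
$R{\left(G,k \right)} = - \frac{3}{5} - \frac{3 G}{5}$ ($R{\left(G,k \right)} = \frac{1}{5} \left(-3\right) \left(1 + G\right) = - \frac{3}{5} - \frac{3 G}{5}$)
$K{\left(H \right)} = - 2 H$
$R{\left(3,-4 \right)} + K{\left(4 \right)} \left(-82\right) = \left(- \frac{3}{5} - \frac{9}{5}\right) + \left(-2\right) 4 \left(-82\right) = \left(- \frac{3}{5} - \frac{9}{5}\right) - -656 = - \frac{12}{5} + 656 = \frac{3268}{5}$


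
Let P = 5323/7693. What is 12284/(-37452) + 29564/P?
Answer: 2129465535343/49839249 ≈ 42727.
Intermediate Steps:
P = 5323/7693 (P = 5323*(1/7693) = 5323/7693 ≈ 0.69193)
12284/(-37452) + 29564/P = 12284/(-37452) + 29564/(5323/7693) = 12284*(-1/37452) + 29564*(7693/5323) = -3071/9363 + 227435852/5323 = 2129465535343/49839249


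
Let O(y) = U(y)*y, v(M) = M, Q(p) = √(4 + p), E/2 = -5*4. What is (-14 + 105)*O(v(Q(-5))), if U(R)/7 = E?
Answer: -25480*I ≈ -25480.0*I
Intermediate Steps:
E = -40 (E = 2*(-5*4) = 2*(-20) = -40)
U(R) = -280 (U(R) = 7*(-40) = -280)
O(y) = -280*y
(-14 + 105)*O(v(Q(-5))) = (-14 + 105)*(-280*√(4 - 5)) = 91*(-280*I) = -25480*I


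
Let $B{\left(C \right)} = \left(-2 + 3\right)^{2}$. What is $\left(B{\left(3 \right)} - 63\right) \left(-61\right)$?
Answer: $3782$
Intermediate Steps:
$B{\left(C \right)} = 1$ ($B{\left(C \right)} = 1^{2} = 1$)
$\left(B{\left(3 \right)} - 63\right) \left(-61\right) = \left(1 - 63\right) \left(-61\right) = \left(-62\right) \left(-61\right) = 3782$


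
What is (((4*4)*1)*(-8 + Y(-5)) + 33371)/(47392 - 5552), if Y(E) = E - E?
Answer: 33243/41840 ≈ 0.79453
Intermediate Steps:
Y(E) = 0
(((4*4)*1)*(-8 + Y(-5)) + 33371)/(47392 - 5552) = (((4*4)*1)*(-8 + 0) + 33371)/(47392 - 5552) = ((16*1)*(-8) + 33371)/41840 = (16*(-8) + 33371)*(1/41840) = (-128 + 33371)*(1/41840) = 33243*(1/41840) = 33243/41840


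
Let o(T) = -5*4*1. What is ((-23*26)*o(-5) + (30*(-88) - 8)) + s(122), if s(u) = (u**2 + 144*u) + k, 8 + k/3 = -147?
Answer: 41299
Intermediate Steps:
k = -465 (k = -24 + 3*(-147) = -24 - 441 = -465)
o(T) = -20 (o(T) = -20*1 = -20)
s(u) = -465 + u**2 + 144*u (s(u) = (u**2 + 144*u) - 465 = -465 + u**2 + 144*u)
((-23*26)*o(-5) + (30*(-88) - 8)) + s(122) = (-23*26*(-20) + (30*(-88) - 8)) + (-465 + 122**2 + 144*122) = (-598*(-20) + (-2640 - 8)) + (-465 + 14884 + 17568) = (11960 - 2648) + 31987 = 9312 + 31987 = 41299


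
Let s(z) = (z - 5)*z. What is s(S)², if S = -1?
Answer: 36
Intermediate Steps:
s(z) = z*(-5 + z) (s(z) = (-5 + z)*z = z*(-5 + z))
s(S)² = (-(-5 - 1))² = (-1*(-6))² = 6² = 36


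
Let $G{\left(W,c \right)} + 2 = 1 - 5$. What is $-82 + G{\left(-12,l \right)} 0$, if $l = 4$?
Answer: $-82$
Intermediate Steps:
$G{\left(W,c \right)} = -6$ ($G{\left(W,c \right)} = -2 + \left(1 - 5\right) = -2 - 4 = -6$)
$-82 + G{\left(-12,l \right)} 0 = -82 - 0 = -82 + 0 = -82$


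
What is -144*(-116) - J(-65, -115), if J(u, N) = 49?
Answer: 16655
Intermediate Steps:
-144*(-116) - J(-65, -115) = -144*(-116) - 1*49 = 16704 - 49 = 16655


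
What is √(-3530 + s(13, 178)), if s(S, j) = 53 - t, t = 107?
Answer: 16*I*√14 ≈ 59.867*I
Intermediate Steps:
s(S, j) = -54 (s(S, j) = 53 - 1*107 = 53 - 107 = -54)
√(-3530 + s(13, 178)) = √(-3530 - 54) = √(-3584) = 16*I*√14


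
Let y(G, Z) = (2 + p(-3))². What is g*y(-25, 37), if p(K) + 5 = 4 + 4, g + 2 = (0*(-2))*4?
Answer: -50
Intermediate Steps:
g = -2 (g = -2 + (0*(-2))*4 = -2 + 0*4 = -2 + 0 = -2)
p(K) = 3 (p(K) = -5 + (4 + 4) = -5 + 8 = 3)
y(G, Z) = 25 (y(G, Z) = (2 + 3)² = 5² = 25)
g*y(-25, 37) = -2*25 = -50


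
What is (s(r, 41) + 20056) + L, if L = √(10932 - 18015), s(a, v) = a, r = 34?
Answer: 20090 + 3*I*√787 ≈ 20090.0 + 84.161*I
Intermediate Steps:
L = 3*I*√787 (L = √(-7083) = 3*I*√787 ≈ 84.161*I)
(s(r, 41) + 20056) + L = (34 + 20056) + 3*I*√787 = 20090 + 3*I*√787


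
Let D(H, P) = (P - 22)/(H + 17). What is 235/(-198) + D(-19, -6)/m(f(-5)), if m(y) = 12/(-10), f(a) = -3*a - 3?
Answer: -2545/198 ≈ -12.854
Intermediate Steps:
D(H, P) = (-22 + P)/(17 + H)
f(a) = -3 - 3*a
m(y) = -6/5 (m(y) = 12*(-⅒) = -6/5)
235/(-198) + D(-19, -6)/m(f(-5)) = 235/(-198) + ((-22 - 6)/(17 - 19))/(-6/5) = 235*(-1/198) + (-28/(-2))*(-⅚) = -235/198 - ½*(-28)*(-⅚) = -235/198 + 14*(-⅚) = -235/198 - 35/3 = -2545/198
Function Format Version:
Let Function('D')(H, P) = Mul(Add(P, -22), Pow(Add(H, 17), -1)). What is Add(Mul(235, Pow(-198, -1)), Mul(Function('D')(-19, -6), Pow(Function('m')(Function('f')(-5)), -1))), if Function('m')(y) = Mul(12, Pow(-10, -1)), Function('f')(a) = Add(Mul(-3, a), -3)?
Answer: Rational(-2545, 198) ≈ -12.854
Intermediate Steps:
Function('D')(H, P) = Mul(Pow(Add(17, H), -1), Add(-22, P)) (Function('D')(H, P) = Mul(Add(-22, P), Pow(Add(17, H), -1)) = Mul(Pow(Add(17, H), -1), Add(-22, P)))
Function('f')(a) = Add(-3, Mul(-3, a))
Function('m')(y) = Rational(-6, 5) (Function('m')(y) = Mul(12, Rational(-1, 10)) = Rational(-6, 5))
Add(Mul(235, Pow(-198, -1)), Mul(Function('D')(-19, -6), Pow(Function('m')(Function('f')(-5)), -1))) = Add(Mul(235, Pow(-198, -1)), Mul(Mul(Pow(Add(17, -19), -1), Add(-22, -6)), Pow(Rational(-6, 5), -1))) = Add(Mul(235, Rational(-1, 198)), Mul(Mul(Pow(-2, -1), -28), Rational(-5, 6))) = Add(Rational(-235, 198), Mul(Mul(Rational(-1, 2), -28), Rational(-5, 6))) = Add(Rational(-235, 198), Mul(14, Rational(-5, 6))) = Add(Rational(-235, 198), Rational(-35, 3)) = Rational(-2545, 198)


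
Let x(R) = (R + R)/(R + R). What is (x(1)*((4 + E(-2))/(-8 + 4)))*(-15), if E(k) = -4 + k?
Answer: -15/2 ≈ -7.5000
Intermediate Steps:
x(R) = 1 (x(R) = (2*R)/((2*R)) = (2*R)*(1/(2*R)) = 1)
(x(1)*((4 + E(-2))/(-8 + 4)))*(-15) = (1*((4 + (-4 - 2))/(-8 + 4)))*(-15) = (1*((4 - 6)/(-4)))*(-15) = (1*(-2*(-¼)))*(-15) = (1*(½))*(-15) = (½)*(-15) = -15/2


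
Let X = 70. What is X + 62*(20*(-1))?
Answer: -1170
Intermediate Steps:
X + 62*(20*(-1)) = 70 + 62*(20*(-1)) = 70 + 62*(-20) = 70 - 1240 = -1170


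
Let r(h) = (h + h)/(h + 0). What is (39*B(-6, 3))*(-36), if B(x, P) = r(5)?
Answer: -2808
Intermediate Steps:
r(h) = 2 (r(h) = (2*h)/h = 2)
B(x, P) = 2
(39*B(-6, 3))*(-36) = (39*2)*(-36) = 78*(-36) = -2808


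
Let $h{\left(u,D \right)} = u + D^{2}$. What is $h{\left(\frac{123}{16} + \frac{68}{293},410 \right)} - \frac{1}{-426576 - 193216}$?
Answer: $\frac{7632059875623}{45399764} \approx 1.6811 \cdot 10^{5}$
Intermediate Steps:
$h{\left(\frac{123}{16} + \frac{68}{293},410 \right)} - \frac{1}{-426576 - 193216} = \left(\left(\frac{123}{16} + \frac{68}{293}\right) + 410^{2}\right) - \frac{1}{-426576 - 193216} = \left(\left(123 \cdot \frac{1}{16} + 68 \cdot \frac{1}{293}\right) + 168100\right) - \frac{1}{-619792} = \left(\left(\frac{123}{16} + \frac{68}{293}\right) + 168100\right) - - \frac{1}{619792} = \left(\frac{37127}{4688} + 168100\right) + \frac{1}{619792} = \frac{788089927}{4688} + \frac{1}{619792} = \frac{7632059875623}{45399764}$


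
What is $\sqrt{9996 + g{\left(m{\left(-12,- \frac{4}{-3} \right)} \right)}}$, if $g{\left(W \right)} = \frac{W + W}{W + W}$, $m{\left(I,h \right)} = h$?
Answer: $\sqrt{9997} \approx 99.985$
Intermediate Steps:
$g{\left(W \right)} = 1$ ($g{\left(W \right)} = \frac{2 W}{2 W} = 2 W \frac{1}{2 W} = 1$)
$\sqrt{9996 + g{\left(m{\left(-12,- \frac{4}{-3} \right)} \right)}} = \sqrt{9996 + 1} = \sqrt{9997}$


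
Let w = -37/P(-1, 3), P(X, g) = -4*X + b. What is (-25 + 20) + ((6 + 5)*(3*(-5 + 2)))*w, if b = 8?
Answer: 1201/4 ≈ 300.25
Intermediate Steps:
P(X, g) = 8 - 4*X (P(X, g) = -4*X + 8 = 8 - 4*X)
w = -37/12 (w = -37/(8 - 4*(-1)) = -37/(8 + 4) = -37/12 ≈ -3.0833)
(-25 + 20) + ((6 + 5)*(3*(-5 + 2)))*w = (-25 + 20) + ((6 + 5)*(3*(-5 + 2)))*(-37/12) = -5 + (11*(3*(-3)))*(-37/12) = -5 + (11*(-9))*(-37/12) = -5 - 99*(-37/12) = -5 + 1221/4 = 1201/4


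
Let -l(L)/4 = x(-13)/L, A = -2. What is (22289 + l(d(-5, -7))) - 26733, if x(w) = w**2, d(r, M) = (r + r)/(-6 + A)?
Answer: -24924/5 ≈ -4984.8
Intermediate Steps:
d(r, M) = -r/4 (d(r, M) = (r + r)/(-6 - 2) = (2*r)/(-8) = (2*r)*(-1/8) = -r/4)
l(L) = -676/L (l(L) = -4*(-13)**2/L = -676/L)
(22289 + l(d(-5, -7))) - 26733 = (22289 - 676/((-1/4*(-5)))) - 26733 = (22289 - 676/5/4) - 26733 = (22289 - 676*4/5) - 26733 = (22289 - 2704/5) - 26733 = 108741/5 - 26733 = -24924/5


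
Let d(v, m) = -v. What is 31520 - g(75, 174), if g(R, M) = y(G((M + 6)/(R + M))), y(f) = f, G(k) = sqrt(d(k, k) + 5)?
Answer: 31520 - sqrt(29465)/83 ≈ 31518.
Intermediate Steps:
G(k) = sqrt(5 - k) (G(k) = sqrt(-k + 5) = sqrt(5 - k))
g(R, M) = sqrt(5 - (6 + M)/(M + R)) (g(R, M) = sqrt(5 - (M + 6)/(R + M)) = sqrt(5 - (6 + M)/(M + R)))
31520 - g(75, 174) = 31520 - sqrt((-6 + 4*174 + 5*75)/(174 + 75)) = 31520 - sqrt((-6 + 696 + 375)/249) = 31520 - sqrt((1/249)*1065) = 31520 - sqrt(355/83) = 31520 - sqrt(29465)/83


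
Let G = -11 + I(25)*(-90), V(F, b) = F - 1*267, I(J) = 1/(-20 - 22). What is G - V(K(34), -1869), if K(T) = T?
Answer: 1569/7 ≈ 224.14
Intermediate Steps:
I(J) = -1/42 (I(J) = 1/(-42) = -1/42)
V(F, b) = -267 + F (V(F, b) = F - 267 = -267 + F)
G = -62/7 (G = -11 - 1/42*(-90) = -11 + 15/7 = -62/7 ≈ -8.8571)
G - V(K(34), -1869) = -62/7 - (-267 + 34) = -62/7 - 1*(-233) = -62/7 + 233 = 1569/7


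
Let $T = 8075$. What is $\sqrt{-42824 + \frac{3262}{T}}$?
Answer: $\frac{3 i \sqrt{12410397086}}{1615} \approx 206.94 i$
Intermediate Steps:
$\sqrt{-42824 + \frac{3262}{T}} = \sqrt{-42824 + \frac{3262}{8075}} = \sqrt{- \frac{345800538}{8075}} = \frac{3 i \sqrt{12410397086}}{1615}$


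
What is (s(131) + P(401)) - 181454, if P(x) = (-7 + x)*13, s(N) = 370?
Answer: -175962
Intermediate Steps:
P(x) = -91 + 13*x
(s(131) + P(401)) - 181454 = (370 + (-91 + 13*401)) - 181454 = (370 + (-91 + 5213)) - 181454 = (370 + 5122) - 181454 = 5492 - 181454 = -175962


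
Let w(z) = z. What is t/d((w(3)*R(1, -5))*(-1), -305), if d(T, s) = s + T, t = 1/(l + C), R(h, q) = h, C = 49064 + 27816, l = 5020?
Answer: -1/25225200 ≈ -3.9643e-8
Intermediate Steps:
C = 76880
t = 1/81900 (t = 1/(5020 + 76880) = 1/81900 ≈ 1.2210e-5)
d(T, s) = T + s
t/d((w(3)*R(1, -5))*(-1), -305) = 1/(81900*((3*1)*(-1) - 305)) = 1/(81900*(3*(-1) - 305)) = 1/(81900*(-3 - 305)) = (1/81900)/(-308) = (1/81900)*(-1/308) = -1/25225200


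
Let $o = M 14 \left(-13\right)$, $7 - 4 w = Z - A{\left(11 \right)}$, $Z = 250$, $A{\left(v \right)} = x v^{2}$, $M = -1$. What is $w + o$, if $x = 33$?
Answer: $\frac{2239}{2} \approx 1119.5$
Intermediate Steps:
$A{\left(v \right)} = 33 v^{2}$
$w = \frac{1875}{2}$ ($w = \frac{7}{4} - \frac{250 - 33 \cdot 11^{2}}{4} = \frac{7}{4} - \frac{250 - 33 \cdot 121}{4} = \frac{7}{4} - \frac{250 - 3993}{4} = \frac{7}{4} - - \frac{3743}{4} = \frac{7}{4} + \frac{3743}{4} = \frac{1875}{2} \approx 937.5$)
$o = 182$ ($o = \left(-1\right) 14 \left(-13\right) = \left(-14\right) \left(-13\right) = 182$)
$w + o = \frac{1875}{2} + 182 = \frac{2239}{2}$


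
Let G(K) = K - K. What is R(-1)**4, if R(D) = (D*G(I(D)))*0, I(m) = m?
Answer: 0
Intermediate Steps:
G(K) = 0
R(D) = 0 (R(D) = (D*0)*0 = 0*0 = 0)
R(-1)**4 = 0**4 = 0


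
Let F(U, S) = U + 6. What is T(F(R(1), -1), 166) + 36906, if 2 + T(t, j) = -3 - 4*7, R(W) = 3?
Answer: 36873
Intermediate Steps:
F(U, S) = 6 + U
T(t, j) = -33 (T(t, j) = -2 + (-3 - 4*7) = -2 + (-3 - 28) = -2 - 31 = -33)
T(F(R(1), -1), 166) + 36906 = -33 + 36906 = 36873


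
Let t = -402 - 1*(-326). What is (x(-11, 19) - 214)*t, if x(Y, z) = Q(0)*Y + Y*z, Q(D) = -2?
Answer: 30476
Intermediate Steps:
x(Y, z) = -2*Y + Y*z
t = -76 (t = -402 + 326 = -76)
(x(-11, 19) - 214)*t = (-11*(-2 + 19) - 214)*(-76) = (-11*17 - 214)*(-76) = (-187 - 214)*(-76) = -401*(-76) = 30476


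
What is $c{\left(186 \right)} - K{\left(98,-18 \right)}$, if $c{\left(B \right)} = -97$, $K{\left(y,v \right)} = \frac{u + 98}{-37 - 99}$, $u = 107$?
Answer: $- \frac{12987}{136} \approx -95.493$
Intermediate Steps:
$K{\left(y,v \right)} = - \frac{205}{136}$ ($K{\left(y,v \right)} = \frac{107 + 98}{-37 - 99} = \frac{205}{-136} = 205 \left(- \frac{1}{136}\right) = - \frac{205}{136}$)
$c{\left(186 \right)} - K{\left(98,-18 \right)} = -97 - - \frac{205}{136} = -97 + \frac{205}{136} = - \frac{12987}{136}$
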